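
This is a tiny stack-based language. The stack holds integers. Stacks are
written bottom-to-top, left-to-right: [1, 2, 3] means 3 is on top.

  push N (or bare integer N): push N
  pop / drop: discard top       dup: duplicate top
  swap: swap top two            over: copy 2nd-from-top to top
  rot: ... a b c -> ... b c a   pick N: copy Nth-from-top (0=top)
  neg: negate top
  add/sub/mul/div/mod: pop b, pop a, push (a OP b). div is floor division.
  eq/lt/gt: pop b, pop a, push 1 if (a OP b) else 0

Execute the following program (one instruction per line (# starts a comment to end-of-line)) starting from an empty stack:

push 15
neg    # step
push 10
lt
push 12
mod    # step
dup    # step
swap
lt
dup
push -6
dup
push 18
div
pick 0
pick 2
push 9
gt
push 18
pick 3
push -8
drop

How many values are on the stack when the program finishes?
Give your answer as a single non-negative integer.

After 'push 15': stack = [15] (depth 1)
After 'neg': stack = [-15] (depth 1)
After 'push 10': stack = [-15, 10] (depth 2)
After 'lt': stack = [1] (depth 1)
After 'push 12': stack = [1, 12] (depth 2)
After 'mod': stack = [1] (depth 1)
After 'dup': stack = [1, 1] (depth 2)
After 'swap': stack = [1, 1] (depth 2)
After 'lt': stack = [0] (depth 1)
After 'dup': stack = [0, 0] (depth 2)
  ...
After 'push 18': stack = [0, 0, -6, -6, 18] (depth 5)
After 'div': stack = [0, 0, -6, -1] (depth 4)
After 'pick 0': stack = [0, 0, -6, -1, -1] (depth 5)
After 'pick 2': stack = [0, 0, -6, -1, -1, -6] (depth 6)
After 'push 9': stack = [0, 0, -6, -1, -1, -6, 9] (depth 7)
After 'gt': stack = [0, 0, -6, -1, -1, 0] (depth 6)
After 'push 18': stack = [0, 0, -6, -1, -1, 0, 18] (depth 7)
After 'pick 3': stack = [0, 0, -6, -1, -1, 0, 18, -1] (depth 8)
After 'push -8': stack = [0, 0, -6, -1, -1, 0, 18, -1, -8] (depth 9)
After 'drop': stack = [0, 0, -6, -1, -1, 0, 18, -1] (depth 8)

Answer: 8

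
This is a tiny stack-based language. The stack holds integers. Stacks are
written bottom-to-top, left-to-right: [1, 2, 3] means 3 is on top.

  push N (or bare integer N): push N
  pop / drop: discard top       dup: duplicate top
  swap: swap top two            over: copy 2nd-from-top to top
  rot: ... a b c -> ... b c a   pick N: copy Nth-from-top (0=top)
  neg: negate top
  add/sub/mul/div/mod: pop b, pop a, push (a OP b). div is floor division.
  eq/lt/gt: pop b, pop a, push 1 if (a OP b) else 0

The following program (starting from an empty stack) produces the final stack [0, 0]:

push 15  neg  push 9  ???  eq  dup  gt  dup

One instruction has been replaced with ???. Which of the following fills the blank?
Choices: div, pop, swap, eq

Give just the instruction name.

Answer: swap

Derivation:
Stack before ???: [-15, 9]
Stack after ???:  [9, -15]
Checking each choice:
  div: stack underflow (need 2, have 1)
  pop: stack underflow (need 2, have 1)
  swap: MATCH
  eq: stack underflow (need 2, have 1)


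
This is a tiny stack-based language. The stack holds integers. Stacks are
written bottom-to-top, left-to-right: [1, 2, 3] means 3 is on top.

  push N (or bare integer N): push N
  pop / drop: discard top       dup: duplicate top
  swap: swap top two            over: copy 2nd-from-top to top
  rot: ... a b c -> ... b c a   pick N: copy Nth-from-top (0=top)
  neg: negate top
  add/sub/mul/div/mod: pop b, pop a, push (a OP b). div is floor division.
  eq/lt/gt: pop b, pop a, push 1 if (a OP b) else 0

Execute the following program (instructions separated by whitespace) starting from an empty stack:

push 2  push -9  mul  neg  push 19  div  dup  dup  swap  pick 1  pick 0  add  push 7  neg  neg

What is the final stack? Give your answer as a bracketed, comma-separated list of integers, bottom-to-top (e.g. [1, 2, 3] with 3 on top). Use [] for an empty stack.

Answer: [0, 0, 0, 0, 7]

Derivation:
After 'push 2': [2]
After 'push -9': [2, -9]
After 'mul': [-18]
After 'neg': [18]
After 'push 19': [18, 19]
After 'div': [0]
After 'dup': [0, 0]
After 'dup': [0, 0, 0]
After 'swap': [0, 0, 0]
After 'pick 1': [0, 0, 0, 0]
After 'pick 0': [0, 0, 0, 0, 0]
After 'add': [0, 0, 0, 0]
After 'push 7': [0, 0, 0, 0, 7]
After 'neg': [0, 0, 0, 0, -7]
After 'neg': [0, 0, 0, 0, 7]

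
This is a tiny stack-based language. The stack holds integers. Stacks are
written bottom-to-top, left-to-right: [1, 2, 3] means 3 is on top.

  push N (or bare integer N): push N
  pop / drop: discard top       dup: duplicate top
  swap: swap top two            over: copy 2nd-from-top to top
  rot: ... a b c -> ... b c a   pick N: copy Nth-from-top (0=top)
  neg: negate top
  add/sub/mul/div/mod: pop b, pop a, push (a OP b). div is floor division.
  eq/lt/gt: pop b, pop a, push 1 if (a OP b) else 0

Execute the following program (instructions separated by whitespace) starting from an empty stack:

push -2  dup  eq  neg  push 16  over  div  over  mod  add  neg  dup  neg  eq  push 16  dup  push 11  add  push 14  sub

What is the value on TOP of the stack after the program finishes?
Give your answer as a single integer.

Answer: 13

Derivation:
After 'push -2': [-2]
After 'dup': [-2, -2]
After 'eq': [1]
After 'neg': [-1]
After 'push 16': [-1, 16]
After 'over': [-1, 16, -1]
After 'div': [-1, -16]
After 'over': [-1, -16, -1]
After 'mod': [-1, 0]
After 'add': [-1]
After 'neg': [1]
After 'dup': [1, 1]
After 'neg': [1, -1]
After 'eq': [0]
After 'push 16': [0, 16]
After 'dup': [0, 16, 16]
After 'push 11': [0, 16, 16, 11]
After 'add': [0, 16, 27]
After 'push 14': [0, 16, 27, 14]
After 'sub': [0, 16, 13]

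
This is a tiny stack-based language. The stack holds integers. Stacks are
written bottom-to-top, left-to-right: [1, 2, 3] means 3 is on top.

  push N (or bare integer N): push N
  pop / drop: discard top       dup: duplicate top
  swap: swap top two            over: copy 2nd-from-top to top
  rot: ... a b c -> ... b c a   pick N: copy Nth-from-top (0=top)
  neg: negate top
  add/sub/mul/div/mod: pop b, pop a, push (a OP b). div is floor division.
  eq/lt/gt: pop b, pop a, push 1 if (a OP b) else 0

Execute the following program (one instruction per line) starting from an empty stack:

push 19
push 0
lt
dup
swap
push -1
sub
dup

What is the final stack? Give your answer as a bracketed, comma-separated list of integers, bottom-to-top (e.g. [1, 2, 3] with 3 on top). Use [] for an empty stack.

After 'push 19': [19]
After 'push 0': [19, 0]
After 'lt': [0]
After 'dup': [0, 0]
After 'swap': [0, 0]
After 'push -1': [0, 0, -1]
After 'sub': [0, 1]
After 'dup': [0, 1, 1]

Answer: [0, 1, 1]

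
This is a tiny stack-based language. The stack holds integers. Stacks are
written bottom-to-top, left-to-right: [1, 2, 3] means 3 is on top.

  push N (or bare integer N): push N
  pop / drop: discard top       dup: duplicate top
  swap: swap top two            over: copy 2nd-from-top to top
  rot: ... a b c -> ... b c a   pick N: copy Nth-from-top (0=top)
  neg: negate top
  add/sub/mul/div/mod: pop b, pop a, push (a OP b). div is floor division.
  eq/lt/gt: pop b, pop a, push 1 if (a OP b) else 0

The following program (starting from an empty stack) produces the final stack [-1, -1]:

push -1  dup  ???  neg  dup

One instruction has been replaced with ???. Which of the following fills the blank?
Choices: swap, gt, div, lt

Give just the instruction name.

Stack before ???: [-1, -1]
Stack after ???:  [1]
Checking each choice:
  swap: produces [-1, 1, 1]
  gt: produces [0, 0]
  div: MATCH
  lt: produces [0, 0]


Answer: div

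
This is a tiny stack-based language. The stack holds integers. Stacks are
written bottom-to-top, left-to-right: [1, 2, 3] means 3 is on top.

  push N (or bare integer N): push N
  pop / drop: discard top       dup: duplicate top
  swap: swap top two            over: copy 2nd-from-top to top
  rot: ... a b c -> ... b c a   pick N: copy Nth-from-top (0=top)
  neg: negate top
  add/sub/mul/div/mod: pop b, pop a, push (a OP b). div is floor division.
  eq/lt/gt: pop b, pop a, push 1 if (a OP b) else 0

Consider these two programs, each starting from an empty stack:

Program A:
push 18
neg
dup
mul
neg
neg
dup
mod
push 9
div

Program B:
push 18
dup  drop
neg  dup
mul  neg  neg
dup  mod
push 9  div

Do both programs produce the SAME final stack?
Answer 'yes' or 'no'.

Program A trace:
  After 'push 18': [18]
  After 'neg': [-18]
  After 'dup': [-18, -18]
  After 'mul': [324]
  After 'neg': [-324]
  After 'neg': [324]
  After 'dup': [324, 324]
  After 'mod': [0]
  After 'push 9': [0, 9]
  After 'div': [0]
Program A final stack: [0]

Program B trace:
  After 'push 18': [18]
  After 'dup': [18, 18]
  After 'drop': [18]
  After 'neg': [-18]
  After 'dup': [-18, -18]
  After 'mul': [324]
  After 'neg': [-324]
  After 'neg': [324]
  After 'dup': [324, 324]
  After 'mod': [0]
  After 'push 9': [0, 9]
  After 'div': [0]
Program B final stack: [0]
Same: yes

Answer: yes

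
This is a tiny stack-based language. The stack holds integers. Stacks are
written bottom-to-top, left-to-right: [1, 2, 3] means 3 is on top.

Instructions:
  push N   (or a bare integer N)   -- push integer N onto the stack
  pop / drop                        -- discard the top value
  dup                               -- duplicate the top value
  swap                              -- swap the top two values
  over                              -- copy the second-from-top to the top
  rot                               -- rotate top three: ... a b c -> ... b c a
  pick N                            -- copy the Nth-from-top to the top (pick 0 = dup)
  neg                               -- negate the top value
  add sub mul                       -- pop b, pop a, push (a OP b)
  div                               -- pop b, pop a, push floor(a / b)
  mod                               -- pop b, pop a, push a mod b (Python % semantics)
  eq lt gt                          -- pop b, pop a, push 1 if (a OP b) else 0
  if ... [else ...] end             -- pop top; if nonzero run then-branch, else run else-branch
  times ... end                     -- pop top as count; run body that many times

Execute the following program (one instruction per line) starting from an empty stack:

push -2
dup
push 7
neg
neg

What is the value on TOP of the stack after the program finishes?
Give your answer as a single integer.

After 'push -2': [-2]
After 'dup': [-2, -2]
After 'push 7': [-2, -2, 7]
After 'neg': [-2, -2, -7]
After 'neg': [-2, -2, 7]

Answer: 7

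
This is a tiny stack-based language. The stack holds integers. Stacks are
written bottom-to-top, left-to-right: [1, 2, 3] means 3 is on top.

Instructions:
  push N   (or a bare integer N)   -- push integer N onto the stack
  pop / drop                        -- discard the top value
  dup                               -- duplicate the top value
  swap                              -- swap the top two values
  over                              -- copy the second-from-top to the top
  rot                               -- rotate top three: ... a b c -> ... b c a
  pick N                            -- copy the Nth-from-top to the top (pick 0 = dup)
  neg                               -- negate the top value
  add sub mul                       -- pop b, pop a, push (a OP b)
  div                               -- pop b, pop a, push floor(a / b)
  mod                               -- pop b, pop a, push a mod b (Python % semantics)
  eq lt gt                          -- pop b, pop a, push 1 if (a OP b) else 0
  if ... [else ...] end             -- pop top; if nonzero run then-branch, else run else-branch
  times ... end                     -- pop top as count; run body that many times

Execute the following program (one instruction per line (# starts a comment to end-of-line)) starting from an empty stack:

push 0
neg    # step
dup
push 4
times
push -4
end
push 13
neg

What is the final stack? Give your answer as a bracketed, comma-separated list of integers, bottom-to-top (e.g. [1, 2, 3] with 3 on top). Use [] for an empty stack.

After 'push 0': [0]
After 'neg': [0]
After 'dup': [0, 0]
After 'push 4': [0, 0, 4]
After 'times': [0, 0]
After 'push -4': [0, 0, -4]
After 'push -4': [0, 0, -4, -4]
After 'push -4': [0, 0, -4, -4, -4]
After 'push -4': [0, 0, -4, -4, -4, -4]
After 'push 13': [0, 0, -4, -4, -4, -4, 13]
After 'neg': [0, 0, -4, -4, -4, -4, -13]

Answer: [0, 0, -4, -4, -4, -4, -13]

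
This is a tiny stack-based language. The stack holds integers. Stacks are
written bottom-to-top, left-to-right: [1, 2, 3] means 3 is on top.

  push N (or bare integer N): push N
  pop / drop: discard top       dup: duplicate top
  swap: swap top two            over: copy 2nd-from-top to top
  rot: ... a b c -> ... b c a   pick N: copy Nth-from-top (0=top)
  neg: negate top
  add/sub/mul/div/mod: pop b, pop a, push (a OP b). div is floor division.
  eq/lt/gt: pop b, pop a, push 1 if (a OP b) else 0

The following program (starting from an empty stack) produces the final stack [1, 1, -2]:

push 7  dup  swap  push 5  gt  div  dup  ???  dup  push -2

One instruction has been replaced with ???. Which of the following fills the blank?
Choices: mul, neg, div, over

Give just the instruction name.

Answer: div

Derivation:
Stack before ???: [7, 7]
Stack after ???:  [1]
Checking each choice:
  mul: produces [49, 49, -2]
  neg: produces [7, -7, -7, -2]
  div: MATCH
  over: produces [7, 7, 7, 7, -2]


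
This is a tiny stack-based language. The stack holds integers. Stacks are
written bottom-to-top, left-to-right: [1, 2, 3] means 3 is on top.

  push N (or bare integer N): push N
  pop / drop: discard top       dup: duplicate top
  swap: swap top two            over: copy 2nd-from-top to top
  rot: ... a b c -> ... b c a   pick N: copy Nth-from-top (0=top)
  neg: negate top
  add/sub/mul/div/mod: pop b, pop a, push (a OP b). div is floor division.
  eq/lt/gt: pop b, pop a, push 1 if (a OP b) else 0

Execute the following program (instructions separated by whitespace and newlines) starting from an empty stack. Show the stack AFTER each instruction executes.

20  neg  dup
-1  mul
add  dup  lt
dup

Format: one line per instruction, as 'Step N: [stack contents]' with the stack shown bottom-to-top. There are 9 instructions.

Step 1: [20]
Step 2: [-20]
Step 3: [-20, -20]
Step 4: [-20, -20, -1]
Step 5: [-20, 20]
Step 6: [0]
Step 7: [0, 0]
Step 8: [0]
Step 9: [0, 0]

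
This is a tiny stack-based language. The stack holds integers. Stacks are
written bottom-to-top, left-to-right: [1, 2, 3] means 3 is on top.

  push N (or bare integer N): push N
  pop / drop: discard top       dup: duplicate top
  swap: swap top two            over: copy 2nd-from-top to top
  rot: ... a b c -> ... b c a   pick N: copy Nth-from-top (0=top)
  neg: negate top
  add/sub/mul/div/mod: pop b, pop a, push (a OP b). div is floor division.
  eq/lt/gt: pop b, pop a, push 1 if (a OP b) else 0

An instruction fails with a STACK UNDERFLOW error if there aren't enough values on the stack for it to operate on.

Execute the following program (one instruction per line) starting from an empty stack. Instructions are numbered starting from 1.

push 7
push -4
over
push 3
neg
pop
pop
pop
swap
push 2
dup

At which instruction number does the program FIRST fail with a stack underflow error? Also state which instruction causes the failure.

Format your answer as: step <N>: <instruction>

Step 1 ('push 7'): stack = [7], depth = 1
Step 2 ('push -4'): stack = [7, -4], depth = 2
Step 3 ('over'): stack = [7, -4, 7], depth = 3
Step 4 ('push 3'): stack = [7, -4, 7, 3], depth = 4
Step 5 ('neg'): stack = [7, -4, 7, -3], depth = 4
Step 6 ('pop'): stack = [7, -4, 7], depth = 3
Step 7 ('pop'): stack = [7, -4], depth = 2
Step 8 ('pop'): stack = [7], depth = 1
Step 9 ('swap'): needs 2 value(s) but depth is 1 — STACK UNDERFLOW

Answer: step 9: swap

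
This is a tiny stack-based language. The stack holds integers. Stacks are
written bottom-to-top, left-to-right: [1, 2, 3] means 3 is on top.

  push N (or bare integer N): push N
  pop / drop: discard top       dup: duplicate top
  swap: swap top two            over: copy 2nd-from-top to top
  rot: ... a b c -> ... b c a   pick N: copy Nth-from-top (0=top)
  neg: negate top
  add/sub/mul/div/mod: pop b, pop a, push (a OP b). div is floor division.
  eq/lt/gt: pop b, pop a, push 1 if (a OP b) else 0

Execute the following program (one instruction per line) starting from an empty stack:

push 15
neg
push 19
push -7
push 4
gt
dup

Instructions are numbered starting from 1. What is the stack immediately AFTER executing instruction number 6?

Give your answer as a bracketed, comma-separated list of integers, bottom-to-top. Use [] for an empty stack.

Step 1 ('push 15'): [15]
Step 2 ('neg'): [-15]
Step 3 ('push 19'): [-15, 19]
Step 4 ('push -7'): [-15, 19, -7]
Step 5 ('push 4'): [-15, 19, -7, 4]
Step 6 ('gt'): [-15, 19, 0]

Answer: [-15, 19, 0]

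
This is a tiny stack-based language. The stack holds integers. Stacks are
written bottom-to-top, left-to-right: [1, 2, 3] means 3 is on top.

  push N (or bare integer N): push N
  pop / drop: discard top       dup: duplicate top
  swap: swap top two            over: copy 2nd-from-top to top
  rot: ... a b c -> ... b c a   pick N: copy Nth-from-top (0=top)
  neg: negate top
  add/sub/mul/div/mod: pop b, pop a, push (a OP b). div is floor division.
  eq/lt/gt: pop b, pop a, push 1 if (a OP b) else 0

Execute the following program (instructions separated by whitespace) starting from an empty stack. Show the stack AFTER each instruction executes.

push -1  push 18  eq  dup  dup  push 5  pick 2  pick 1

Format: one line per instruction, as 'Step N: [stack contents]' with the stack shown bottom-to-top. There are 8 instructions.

Step 1: [-1]
Step 2: [-1, 18]
Step 3: [0]
Step 4: [0, 0]
Step 5: [0, 0, 0]
Step 6: [0, 0, 0, 5]
Step 7: [0, 0, 0, 5, 0]
Step 8: [0, 0, 0, 5, 0, 5]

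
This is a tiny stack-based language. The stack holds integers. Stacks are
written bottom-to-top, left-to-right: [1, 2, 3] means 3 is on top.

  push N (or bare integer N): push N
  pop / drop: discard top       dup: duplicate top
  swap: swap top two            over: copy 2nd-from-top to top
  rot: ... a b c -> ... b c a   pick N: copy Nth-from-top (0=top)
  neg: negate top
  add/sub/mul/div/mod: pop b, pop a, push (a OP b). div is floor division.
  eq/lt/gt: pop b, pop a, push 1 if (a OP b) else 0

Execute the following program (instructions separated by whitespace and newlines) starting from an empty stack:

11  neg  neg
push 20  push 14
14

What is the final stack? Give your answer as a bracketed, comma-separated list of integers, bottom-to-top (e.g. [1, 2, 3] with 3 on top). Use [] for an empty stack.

Answer: [11, 20, 14, 14]

Derivation:
After 'push 11': [11]
After 'neg': [-11]
After 'neg': [11]
After 'push 20': [11, 20]
After 'push 14': [11, 20, 14]
After 'push 14': [11, 20, 14, 14]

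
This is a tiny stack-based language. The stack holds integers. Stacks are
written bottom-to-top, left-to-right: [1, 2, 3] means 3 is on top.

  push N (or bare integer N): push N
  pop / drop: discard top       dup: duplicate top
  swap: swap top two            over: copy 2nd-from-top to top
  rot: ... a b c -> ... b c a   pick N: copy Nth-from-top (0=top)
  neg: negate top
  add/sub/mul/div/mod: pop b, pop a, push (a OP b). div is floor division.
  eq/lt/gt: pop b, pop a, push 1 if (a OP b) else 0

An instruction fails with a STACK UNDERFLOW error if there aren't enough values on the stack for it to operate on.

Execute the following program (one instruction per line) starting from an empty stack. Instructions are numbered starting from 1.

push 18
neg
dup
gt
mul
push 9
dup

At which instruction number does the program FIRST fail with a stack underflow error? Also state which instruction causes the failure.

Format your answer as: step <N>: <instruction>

Answer: step 5: mul

Derivation:
Step 1 ('push 18'): stack = [18], depth = 1
Step 2 ('neg'): stack = [-18], depth = 1
Step 3 ('dup'): stack = [-18, -18], depth = 2
Step 4 ('gt'): stack = [0], depth = 1
Step 5 ('mul'): needs 2 value(s) but depth is 1 — STACK UNDERFLOW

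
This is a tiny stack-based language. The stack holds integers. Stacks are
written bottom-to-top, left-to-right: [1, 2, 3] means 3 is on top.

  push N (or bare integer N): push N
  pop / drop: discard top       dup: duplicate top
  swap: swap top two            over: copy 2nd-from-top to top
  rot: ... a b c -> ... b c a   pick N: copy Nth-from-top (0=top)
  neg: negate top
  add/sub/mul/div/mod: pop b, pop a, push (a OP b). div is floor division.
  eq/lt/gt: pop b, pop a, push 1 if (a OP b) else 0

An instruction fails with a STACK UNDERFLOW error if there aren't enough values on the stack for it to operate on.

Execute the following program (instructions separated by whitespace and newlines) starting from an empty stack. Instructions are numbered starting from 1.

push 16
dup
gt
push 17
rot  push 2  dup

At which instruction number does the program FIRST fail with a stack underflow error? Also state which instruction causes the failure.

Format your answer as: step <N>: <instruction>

Answer: step 5: rot

Derivation:
Step 1 ('push 16'): stack = [16], depth = 1
Step 2 ('dup'): stack = [16, 16], depth = 2
Step 3 ('gt'): stack = [0], depth = 1
Step 4 ('push 17'): stack = [0, 17], depth = 2
Step 5 ('rot'): needs 3 value(s) but depth is 2 — STACK UNDERFLOW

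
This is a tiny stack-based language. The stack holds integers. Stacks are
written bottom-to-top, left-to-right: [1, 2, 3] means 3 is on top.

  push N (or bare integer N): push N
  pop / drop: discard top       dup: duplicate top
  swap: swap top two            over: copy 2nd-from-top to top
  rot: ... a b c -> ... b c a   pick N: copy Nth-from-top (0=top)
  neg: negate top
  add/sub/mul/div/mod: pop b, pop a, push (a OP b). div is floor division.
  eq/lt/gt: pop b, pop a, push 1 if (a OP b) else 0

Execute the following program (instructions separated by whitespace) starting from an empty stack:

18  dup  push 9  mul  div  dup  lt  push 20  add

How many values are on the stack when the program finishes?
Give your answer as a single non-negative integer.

Answer: 1

Derivation:
After 'push 18': stack = [18] (depth 1)
After 'dup': stack = [18, 18] (depth 2)
After 'push 9': stack = [18, 18, 9] (depth 3)
After 'mul': stack = [18, 162] (depth 2)
After 'div': stack = [0] (depth 1)
After 'dup': stack = [0, 0] (depth 2)
After 'lt': stack = [0] (depth 1)
After 'push 20': stack = [0, 20] (depth 2)
After 'add': stack = [20] (depth 1)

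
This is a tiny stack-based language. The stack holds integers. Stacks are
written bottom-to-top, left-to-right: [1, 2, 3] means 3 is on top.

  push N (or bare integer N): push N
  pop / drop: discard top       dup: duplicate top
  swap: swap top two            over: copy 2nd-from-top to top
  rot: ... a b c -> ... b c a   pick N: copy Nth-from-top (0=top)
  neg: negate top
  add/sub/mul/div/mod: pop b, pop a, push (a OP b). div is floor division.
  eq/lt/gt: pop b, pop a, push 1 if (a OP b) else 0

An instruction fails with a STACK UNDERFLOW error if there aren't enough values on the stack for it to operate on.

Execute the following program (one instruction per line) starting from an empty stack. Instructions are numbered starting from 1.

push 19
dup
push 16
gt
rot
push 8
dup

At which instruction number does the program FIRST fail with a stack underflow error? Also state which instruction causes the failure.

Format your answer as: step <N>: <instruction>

Step 1 ('push 19'): stack = [19], depth = 1
Step 2 ('dup'): stack = [19, 19], depth = 2
Step 3 ('push 16'): stack = [19, 19, 16], depth = 3
Step 4 ('gt'): stack = [19, 1], depth = 2
Step 5 ('rot'): needs 3 value(s) but depth is 2 — STACK UNDERFLOW

Answer: step 5: rot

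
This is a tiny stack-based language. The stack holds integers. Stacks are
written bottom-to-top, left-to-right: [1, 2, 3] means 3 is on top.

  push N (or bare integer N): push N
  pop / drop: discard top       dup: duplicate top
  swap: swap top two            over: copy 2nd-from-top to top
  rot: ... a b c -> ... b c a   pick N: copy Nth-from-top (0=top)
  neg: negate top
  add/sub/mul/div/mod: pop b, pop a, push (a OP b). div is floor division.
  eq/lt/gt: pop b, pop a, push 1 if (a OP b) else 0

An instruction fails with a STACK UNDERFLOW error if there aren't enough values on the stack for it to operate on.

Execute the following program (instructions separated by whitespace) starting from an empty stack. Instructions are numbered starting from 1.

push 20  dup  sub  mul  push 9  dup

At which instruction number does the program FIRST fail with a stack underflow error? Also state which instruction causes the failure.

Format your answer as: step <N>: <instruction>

Step 1 ('push 20'): stack = [20], depth = 1
Step 2 ('dup'): stack = [20, 20], depth = 2
Step 3 ('sub'): stack = [0], depth = 1
Step 4 ('mul'): needs 2 value(s) but depth is 1 — STACK UNDERFLOW

Answer: step 4: mul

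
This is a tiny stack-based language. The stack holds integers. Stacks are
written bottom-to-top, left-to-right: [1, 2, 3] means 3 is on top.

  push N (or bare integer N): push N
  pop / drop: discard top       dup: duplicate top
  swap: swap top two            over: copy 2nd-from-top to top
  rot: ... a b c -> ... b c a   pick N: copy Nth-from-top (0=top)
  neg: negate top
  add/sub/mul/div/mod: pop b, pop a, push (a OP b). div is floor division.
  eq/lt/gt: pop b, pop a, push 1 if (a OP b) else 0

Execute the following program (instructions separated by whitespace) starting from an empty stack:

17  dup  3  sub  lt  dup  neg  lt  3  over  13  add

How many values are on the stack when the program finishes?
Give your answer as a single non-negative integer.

After 'push 17': stack = [17] (depth 1)
After 'dup': stack = [17, 17] (depth 2)
After 'push 3': stack = [17, 17, 3] (depth 3)
After 'sub': stack = [17, 14] (depth 2)
After 'lt': stack = [0] (depth 1)
After 'dup': stack = [0, 0] (depth 2)
After 'neg': stack = [0, 0] (depth 2)
After 'lt': stack = [0] (depth 1)
After 'push 3': stack = [0, 3] (depth 2)
After 'over': stack = [0, 3, 0] (depth 3)
After 'push 13': stack = [0, 3, 0, 13] (depth 4)
After 'add': stack = [0, 3, 13] (depth 3)

Answer: 3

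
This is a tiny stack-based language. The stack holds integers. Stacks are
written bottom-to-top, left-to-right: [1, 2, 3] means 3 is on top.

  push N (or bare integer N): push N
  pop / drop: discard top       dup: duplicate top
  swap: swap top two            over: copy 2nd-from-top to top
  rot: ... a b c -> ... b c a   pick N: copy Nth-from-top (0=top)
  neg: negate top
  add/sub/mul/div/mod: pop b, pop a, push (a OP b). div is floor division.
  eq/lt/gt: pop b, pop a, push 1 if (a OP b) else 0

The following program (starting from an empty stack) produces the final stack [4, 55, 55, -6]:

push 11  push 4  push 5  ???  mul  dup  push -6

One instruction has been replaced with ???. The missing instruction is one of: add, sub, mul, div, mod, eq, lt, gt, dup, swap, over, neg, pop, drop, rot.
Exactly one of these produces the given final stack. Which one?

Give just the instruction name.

Stack before ???: [11, 4, 5]
Stack after ???:  [4, 5, 11]
The instruction that transforms [11, 4, 5] -> [4, 5, 11] is: rot

Answer: rot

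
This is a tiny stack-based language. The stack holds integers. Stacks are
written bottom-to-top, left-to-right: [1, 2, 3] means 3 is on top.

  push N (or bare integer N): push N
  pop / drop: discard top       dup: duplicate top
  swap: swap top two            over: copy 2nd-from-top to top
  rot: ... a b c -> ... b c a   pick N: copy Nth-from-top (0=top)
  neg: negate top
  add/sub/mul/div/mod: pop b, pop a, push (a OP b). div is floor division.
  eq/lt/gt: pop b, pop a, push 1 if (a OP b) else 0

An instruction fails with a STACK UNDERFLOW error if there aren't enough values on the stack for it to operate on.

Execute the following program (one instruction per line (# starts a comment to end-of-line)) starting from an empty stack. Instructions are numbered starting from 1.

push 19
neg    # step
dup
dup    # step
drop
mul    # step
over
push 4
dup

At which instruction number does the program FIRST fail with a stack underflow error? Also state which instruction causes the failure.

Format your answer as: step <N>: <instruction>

Answer: step 7: over

Derivation:
Step 1 ('push 19'): stack = [19], depth = 1
Step 2 ('neg'): stack = [-19], depth = 1
Step 3 ('dup'): stack = [-19, -19], depth = 2
Step 4 ('dup'): stack = [-19, -19, -19], depth = 3
Step 5 ('drop'): stack = [-19, -19], depth = 2
Step 6 ('mul'): stack = [361], depth = 1
Step 7 ('over'): needs 2 value(s) but depth is 1 — STACK UNDERFLOW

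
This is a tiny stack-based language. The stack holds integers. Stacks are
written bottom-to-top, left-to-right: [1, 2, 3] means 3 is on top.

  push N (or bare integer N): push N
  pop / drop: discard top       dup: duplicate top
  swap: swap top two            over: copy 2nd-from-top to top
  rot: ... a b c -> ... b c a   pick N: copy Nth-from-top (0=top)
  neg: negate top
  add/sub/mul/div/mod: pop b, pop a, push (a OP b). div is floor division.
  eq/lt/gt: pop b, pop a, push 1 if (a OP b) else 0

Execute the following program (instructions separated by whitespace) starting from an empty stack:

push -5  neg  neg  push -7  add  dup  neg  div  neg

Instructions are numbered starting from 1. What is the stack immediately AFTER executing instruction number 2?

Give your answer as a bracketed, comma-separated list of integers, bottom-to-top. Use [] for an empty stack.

Step 1 ('push -5'): [-5]
Step 2 ('neg'): [5]

Answer: [5]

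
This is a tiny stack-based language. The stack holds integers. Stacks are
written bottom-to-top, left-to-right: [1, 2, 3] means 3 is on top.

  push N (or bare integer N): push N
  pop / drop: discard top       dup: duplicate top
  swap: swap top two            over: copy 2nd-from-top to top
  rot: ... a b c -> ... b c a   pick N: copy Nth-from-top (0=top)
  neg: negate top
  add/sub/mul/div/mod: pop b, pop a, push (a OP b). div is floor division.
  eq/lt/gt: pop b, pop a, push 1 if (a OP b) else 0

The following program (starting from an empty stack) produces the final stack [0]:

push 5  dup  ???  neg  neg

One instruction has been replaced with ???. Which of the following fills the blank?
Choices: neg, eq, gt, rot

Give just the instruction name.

Stack before ???: [5, 5]
Stack after ???:  [0]
Checking each choice:
  neg: produces [5, -5]
  eq: produces [1]
  gt: MATCH
  rot: stack underflow (need 3, have 2)


Answer: gt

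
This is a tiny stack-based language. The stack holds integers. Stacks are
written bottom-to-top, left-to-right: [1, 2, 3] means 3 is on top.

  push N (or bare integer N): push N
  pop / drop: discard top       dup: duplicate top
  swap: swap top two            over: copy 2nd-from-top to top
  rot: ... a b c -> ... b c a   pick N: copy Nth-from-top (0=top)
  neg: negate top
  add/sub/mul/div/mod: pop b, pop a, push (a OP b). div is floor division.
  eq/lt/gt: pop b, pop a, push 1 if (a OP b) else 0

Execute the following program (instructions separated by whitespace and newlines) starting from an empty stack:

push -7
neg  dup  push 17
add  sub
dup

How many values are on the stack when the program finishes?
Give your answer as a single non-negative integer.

After 'push -7': stack = [-7] (depth 1)
After 'neg': stack = [7] (depth 1)
After 'dup': stack = [7, 7] (depth 2)
After 'push 17': stack = [7, 7, 17] (depth 3)
After 'add': stack = [7, 24] (depth 2)
After 'sub': stack = [-17] (depth 1)
After 'dup': stack = [-17, -17] (depth 2)

Answer: 2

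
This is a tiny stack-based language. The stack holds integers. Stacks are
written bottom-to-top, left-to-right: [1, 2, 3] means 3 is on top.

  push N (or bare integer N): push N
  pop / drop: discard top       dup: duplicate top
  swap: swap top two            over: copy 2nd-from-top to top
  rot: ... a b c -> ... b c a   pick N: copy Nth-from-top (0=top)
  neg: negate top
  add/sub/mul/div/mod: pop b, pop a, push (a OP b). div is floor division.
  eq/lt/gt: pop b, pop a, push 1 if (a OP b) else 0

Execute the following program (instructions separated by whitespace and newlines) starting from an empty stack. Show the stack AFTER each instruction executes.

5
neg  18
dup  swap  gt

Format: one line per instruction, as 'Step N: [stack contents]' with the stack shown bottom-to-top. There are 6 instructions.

Step 1: [5]
Step 2: [-5]
Step 3: [-5, 18]
Step 4: [-5, 18, 18]
Step 5: [-5, 18, 18]
Step 6: [-5, 0]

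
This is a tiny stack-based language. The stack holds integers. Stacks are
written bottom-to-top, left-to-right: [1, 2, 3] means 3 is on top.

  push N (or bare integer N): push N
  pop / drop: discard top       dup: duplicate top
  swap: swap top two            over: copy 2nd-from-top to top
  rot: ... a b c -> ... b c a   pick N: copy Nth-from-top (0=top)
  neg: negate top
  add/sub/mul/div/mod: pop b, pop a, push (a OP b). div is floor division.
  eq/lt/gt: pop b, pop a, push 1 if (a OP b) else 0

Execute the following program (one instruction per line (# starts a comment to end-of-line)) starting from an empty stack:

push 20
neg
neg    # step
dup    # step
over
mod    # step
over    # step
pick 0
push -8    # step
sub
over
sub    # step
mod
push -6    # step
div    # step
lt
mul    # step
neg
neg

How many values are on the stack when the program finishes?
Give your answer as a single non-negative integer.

After 'push 20': stack = [20] (depth 1)
After 'neg': stack = [-20] (depth 1)
After 'neg': stack = [20] (depth 1)
After 'dup': stack = [20, 20] (depth 2)
After 'over': stack = [20, 20, 20] (depth 3)
After 'mod': stack = [20, 0] (depth 2)
After 'over': stack = [20, 0, 20] (depth 3)
After 'pick 0': stack = [20, 0, 20, 20] (depth 4)
After 'push -8': stack = [20, 0, 20, 20, -8] (depth 5)
After 'sub': stack = [20, 0, 20, 28] (depth 4)
After 'over': stack = [20, 0, 20, 28, 20] (depth 5)
After 'sub': stack = [20, 0, 20, 8] (depth 4)
After 'mod': stack = [20, 0, 4] (depth 3)
After 'push -6': stack = [20, 0, 4, -6] (depth 4)
After 'div': stack = [20, 0, -1] (depth 3)
After 'lt': stack = [20, 0] (depth 2)
After 'mul': stack = [0] (depth 1)
After 'neg': stack = [0] (depth 1)
After 'neg': stack = [0] (depth 1)

Answer: 1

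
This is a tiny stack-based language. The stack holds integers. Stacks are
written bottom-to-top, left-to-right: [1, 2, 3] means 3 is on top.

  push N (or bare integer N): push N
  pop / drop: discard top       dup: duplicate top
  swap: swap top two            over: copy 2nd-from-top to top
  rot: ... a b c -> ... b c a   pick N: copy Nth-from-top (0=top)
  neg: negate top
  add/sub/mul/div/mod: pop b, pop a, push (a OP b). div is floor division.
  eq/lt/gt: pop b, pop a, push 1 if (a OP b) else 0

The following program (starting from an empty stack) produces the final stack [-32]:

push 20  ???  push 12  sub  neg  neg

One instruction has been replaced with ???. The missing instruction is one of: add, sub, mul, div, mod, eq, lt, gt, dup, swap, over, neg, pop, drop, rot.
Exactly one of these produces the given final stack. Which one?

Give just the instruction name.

Stack before ???: [20]
Stack after ???:  [-20]
The instruction that transforms [20] -> [-20] is: neg

Answer: neg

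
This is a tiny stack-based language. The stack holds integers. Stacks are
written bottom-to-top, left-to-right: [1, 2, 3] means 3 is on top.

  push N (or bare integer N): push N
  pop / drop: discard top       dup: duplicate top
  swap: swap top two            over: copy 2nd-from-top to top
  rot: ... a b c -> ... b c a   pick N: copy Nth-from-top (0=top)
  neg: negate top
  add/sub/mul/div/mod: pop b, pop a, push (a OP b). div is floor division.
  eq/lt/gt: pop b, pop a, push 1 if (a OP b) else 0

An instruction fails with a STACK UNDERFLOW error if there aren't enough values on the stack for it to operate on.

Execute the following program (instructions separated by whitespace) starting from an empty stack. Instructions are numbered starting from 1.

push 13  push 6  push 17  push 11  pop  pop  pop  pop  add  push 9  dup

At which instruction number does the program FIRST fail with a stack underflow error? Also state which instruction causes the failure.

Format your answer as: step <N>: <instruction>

Answer: step 9: add

Derivation:
Step 1 ('push 13'): stack = [13], depth = 1
Step 2 ('push 6'): stack = [13, 6], depth = 2
Step 3 ('push 17'): stack = [13, 6, 17], depth = 3
Step 4 ('push 11'): stack = [13, 6, 17, 11], depth = 4
Step 5 ('pop'): stack = [13, 6, 17], depth = 3
Step 6 ('pop'): stack = [13, 6], depth = 2
Step 7 ('pop'): stack = [13], depth = 1
Step 8 ('pop'): stack = [], depth = 0
Step 9 ('add'): needs 2 value(s) but depth is 0 — STACK UNDERFLOW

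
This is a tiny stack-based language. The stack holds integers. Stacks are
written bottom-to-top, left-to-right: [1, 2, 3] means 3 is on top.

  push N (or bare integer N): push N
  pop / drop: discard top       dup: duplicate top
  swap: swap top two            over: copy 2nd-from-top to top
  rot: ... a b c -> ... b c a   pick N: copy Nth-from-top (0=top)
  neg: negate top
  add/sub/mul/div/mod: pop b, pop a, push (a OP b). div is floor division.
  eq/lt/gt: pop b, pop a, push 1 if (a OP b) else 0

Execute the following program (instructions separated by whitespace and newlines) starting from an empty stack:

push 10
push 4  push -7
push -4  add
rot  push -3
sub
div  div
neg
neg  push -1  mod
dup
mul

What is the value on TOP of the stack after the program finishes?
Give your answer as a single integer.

After 'push 10': [10]
After 'push 4': [10, 4]
After 'push -7': [10, 4, -7]
After 'push -4': [10, 4, -7, -4]
After 'add': [10, 4, -11]
After 'rot': [4, -11, 10]
After 'push -3': [4, -11, 10, -3]
After 'sub': [4, -11, 13]
After 'div': [4, -1]
After 'div': [-4]
After 'neg': [4]
After 'neg': [-4]
After 'push -1': [-4, -1]
After 'mod': [0]
After 'dup': [0, 0]
After 'mul': [0]

Answer: 0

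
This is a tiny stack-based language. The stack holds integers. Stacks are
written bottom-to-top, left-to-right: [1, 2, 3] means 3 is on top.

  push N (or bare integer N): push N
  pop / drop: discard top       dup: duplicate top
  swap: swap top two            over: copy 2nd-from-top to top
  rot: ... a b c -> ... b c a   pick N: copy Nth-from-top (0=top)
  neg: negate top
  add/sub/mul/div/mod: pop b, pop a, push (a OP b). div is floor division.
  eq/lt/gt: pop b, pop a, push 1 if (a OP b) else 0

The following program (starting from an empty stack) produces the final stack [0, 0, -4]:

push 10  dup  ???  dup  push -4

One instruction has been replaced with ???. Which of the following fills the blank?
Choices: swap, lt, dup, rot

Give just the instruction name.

Stack before ???: [10, 10]
Stack after ???:  [0]
Checking each choice:
  swap: produces [10, 10, 10, -4]
  lt: MATCH
  dup: produces [10, 10, 10, 10, -4]
  rot: stack underflow (need 3, have 2)


Answer: lt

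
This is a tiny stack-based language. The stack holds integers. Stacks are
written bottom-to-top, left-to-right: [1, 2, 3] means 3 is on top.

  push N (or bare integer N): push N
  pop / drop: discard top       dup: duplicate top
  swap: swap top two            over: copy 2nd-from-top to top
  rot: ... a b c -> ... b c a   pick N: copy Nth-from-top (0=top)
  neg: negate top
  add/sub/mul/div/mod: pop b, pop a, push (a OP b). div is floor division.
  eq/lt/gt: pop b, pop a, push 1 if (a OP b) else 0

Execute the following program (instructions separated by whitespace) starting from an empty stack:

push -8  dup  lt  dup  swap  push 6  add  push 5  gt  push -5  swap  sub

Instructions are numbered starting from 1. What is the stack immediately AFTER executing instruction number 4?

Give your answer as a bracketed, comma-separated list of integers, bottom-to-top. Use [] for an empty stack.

Step 1 ('push -8'): [-8]
Step 2 ('dup'): [-8, -8]
Step 3 ('lt'): [0]
Step 4 ('dup'): [0, 0]

Answer: [0, 0]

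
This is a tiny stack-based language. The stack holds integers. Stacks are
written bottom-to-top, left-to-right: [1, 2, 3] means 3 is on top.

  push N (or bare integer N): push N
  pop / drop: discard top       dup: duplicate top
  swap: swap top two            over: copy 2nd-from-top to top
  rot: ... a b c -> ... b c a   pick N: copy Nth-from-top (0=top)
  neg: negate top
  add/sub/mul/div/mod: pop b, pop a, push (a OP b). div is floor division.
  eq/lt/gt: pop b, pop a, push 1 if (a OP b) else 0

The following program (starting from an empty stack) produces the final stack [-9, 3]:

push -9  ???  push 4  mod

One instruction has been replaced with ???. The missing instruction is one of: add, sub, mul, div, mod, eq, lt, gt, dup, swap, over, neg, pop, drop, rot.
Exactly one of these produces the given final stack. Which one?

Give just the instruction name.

Answer: dup

Derivation:
Stack before ???: [-9]
Stack after ???:  [-9, -9]
The instruction that transforms [-9] -> [-9, -9] is: dup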